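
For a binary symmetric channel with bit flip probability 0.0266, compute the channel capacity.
0.8230 bits

For a binary symmetric channel (BSC) with error probability p:
Capacity C = 1 - H(p) bits per symbol

where H(p) = -p log₂(p) - (1-p) log₂(1-p) is the binary entropy function.

H(0.0266) = 0.1770 bits
C = 1 - 0.1770 = 0.8230 bits per symbol

This means we can reliably transmit up to 0.8230 bits of information per channel use.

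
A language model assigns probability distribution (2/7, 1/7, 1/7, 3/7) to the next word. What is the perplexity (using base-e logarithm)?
3.5860

Perplexity is e^H (or exp(H) for natural log).

First, H = -Σ p log p = 1.2770 nats
Perplexity = e^1.2770 = 3.5860

Interpretation: The model's uncertainty is equivalent to choosing uniformly among 3.6 options.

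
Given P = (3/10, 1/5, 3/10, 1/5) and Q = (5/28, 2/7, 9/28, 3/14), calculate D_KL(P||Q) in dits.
0.0216 dits

KL divergence: D_KL(P||Q) = Σ p(x) log(p(x)/q(x))

Computing term by term:
  x=0: 3/10 × log_10[(3/10)/(5/28)] = 3/10 × 0.2253 = 0.0676
  x=1: 1/5 × log_10[(1/5)/(2/7)] = 1/5 × -0.1549 = -0.0310
  x=2: 3/10 × log_10[(3/10)/(9/28)] = 3/10 × -0.0300 = -0.0090
  x=3: 1/5 × log_10[(1/5)/(3/14)] = 1/5 × -0.0300 = -0.0060

D_KL(P||Q) = 0.0216 dits

Note: KL divergence is always non-negative and equals 0 iff P = Q.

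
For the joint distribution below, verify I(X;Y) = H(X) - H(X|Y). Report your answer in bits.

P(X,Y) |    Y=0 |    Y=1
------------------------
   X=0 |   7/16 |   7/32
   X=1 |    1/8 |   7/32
I(X;Y) = 0.0610 bits

Mutual information has multiple equivalent forms:
- I(X;Y) = H(X) - H(X|Y)
- I(X;Y) = H(Y) - H(Y|X)
- I(X;Y) = H(X) + H(Y) - H(X,Y)

Computing all quantities:
H(X) = 0.9284, H(Y) = 0.9887, H(X,Y) = 1.8561
H(X|Y) = 0.8674, H(Y|X) = 0.9277

Verification:
H(X) - H(X|Y) = 0.9284 - 0.8674 = 0.0610
H(Y) - H(Y|X) = 0.9887 - 0.9277 = 0.0610
H(X) + H(Y) - H(X,Y) = 0.9284 + 0.9887 - 1.8561 = 0.0610

All forms give I(X;Y) = 0.0610 bits. ✓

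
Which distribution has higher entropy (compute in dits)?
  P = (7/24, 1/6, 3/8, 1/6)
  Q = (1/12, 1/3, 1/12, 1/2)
P

Computing entropies in dits:
H(P) = 0.5752
H(Q) = 0.4894

Distribution P has higher entropy.

Intuition: The distribution closer to uniform (more spread out) has higher entropy.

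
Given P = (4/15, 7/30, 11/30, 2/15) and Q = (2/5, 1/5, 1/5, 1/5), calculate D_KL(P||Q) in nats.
0.0960 nats

KL divergence: D_KL(P||Q) = Σ p(x) log(p(x)/q(x))

Computing term by term:
  x=0: 4/15 × log_e[(4/15)/(2/5)] = 4/15 × -0.4055 = -0.1081
  x=1: 7/30 × log_e[(7/30)/(1/5)] = 7/30 × 0.1542 = 0.0360
  x=2: 11/30 × log_e[(11/30)/(1/5)] = 11/30 × 0.6061 = 0.2222
  x=3: 2/15 × log_e[(2/15)/(1/5)] = 2/15 × -0.4055 = -0.0541

D_KL(P||Q) = 0.0960 nats

Note: KL divergence is always non-negative and equals 0 iff P = Q.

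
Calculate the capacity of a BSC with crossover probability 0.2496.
0.1894 bits

For a binary symmetric channel (BSC) with error probability p:
Capacity C = 1 - H(p) bits per symbol

where H(p) = -p log₂(p) - (1-p) log₂(1-p) is the binary entropy function.

H(0.2496) = 0.8106 bits
C = 1 - 0.8106 = 0.1894 bits per symbol

This means we can reliably transmit up to 0.1894 bits of information per channel use.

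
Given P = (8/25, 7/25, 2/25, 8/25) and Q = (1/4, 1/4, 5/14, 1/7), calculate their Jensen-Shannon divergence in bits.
0.0973 bits

Jensen-Shannon divergence is:
JSD(P||Q) = 0.5 × D_KL(P||M) + 0.5 × D_KL(Q||M)
where M = 0.5 × (P + Q) is the mixture distribution.

M = 0.5 × (8/25, 7/25, 2/25, 8/25) + 0.5 × (1/4, 1/4, 5/14, 1/7) = (0.285, 0.265, 0.218571, 0.231429)

D_KL(P||M) = 0.1093 bits
D_KL(Q||M) = 0.0853 bits

JSD(P||Q) = 0.5 × 0.1093 + 0.5 × 0.0853 = 0.0973 bits

Unlike KL divergence, JSD is symmetric and bounded: 0 ≤ JSD ≤ log(2).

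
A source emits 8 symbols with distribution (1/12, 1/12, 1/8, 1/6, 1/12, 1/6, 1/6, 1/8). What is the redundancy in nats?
0.0425 nats

Redundancy measures how far a source is from maximum entropy:
R = H_max - H(X)

Maximum entropy for 8 symbols: H_max = log_e(8) = 2.0794 nats
Actual entropy: H(X) = 2.0370 nats
Redundancy: R = 2.0794 - 2.0370 = 0.0425 nats

This redundancy represents potential for compression: the source could be compressed by 0.0425 nats per symbol.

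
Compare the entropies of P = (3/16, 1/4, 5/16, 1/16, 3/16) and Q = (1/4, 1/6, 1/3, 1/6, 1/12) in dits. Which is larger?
Q

Computing entropies in dits:
H(P) = 0.6563
H(Q) = 0.6589

Distribution Q has higher entropy.

Intuition: The distribution closer to uniform (more spread out) has higher entropy.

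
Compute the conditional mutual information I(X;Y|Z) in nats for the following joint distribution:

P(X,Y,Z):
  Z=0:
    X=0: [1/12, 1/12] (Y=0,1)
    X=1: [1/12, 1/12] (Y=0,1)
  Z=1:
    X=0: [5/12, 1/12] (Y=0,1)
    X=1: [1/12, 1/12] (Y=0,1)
0.0341 nats

Conditional mutual information: I(X;Y|Z) = H(X|Z) + H(Y|Z) - H(X,Y|Z)

H(Z) = 0.6365
H(X,Z) = 1.2425 → H(X|Z) = 0.6059
H(Y,Z) = 1.2425 → H(Y|Z) = 0.6059
H(X,Y,Z) = 1.8143 → H(X,Y|Z) = 1.1778

I(X;Y|Z) = 0.6059 + 0.6059 - 1.1778 = 0.0341 nats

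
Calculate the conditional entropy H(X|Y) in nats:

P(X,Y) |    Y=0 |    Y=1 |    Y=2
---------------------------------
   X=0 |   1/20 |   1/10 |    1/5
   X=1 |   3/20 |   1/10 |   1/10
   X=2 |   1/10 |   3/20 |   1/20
1.0156 nats

Using the chain rule: H(X|Y) = H(X,Y) - H(Y)

First, compute H(X,Y) = 2.1116 nats

Marginal P(Y) = (3/10, 7/20, 7/20)
H(Y) = 1.0961 nats

H(X|Y) = H(X,Y) - H(Y) = 2.1116 - 1.0961 = 1.0156 nats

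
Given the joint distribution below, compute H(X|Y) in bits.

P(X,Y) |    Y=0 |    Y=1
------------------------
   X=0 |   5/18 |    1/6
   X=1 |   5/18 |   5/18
0.9797 bits

Using the chain rule: H(X|Y) = H(X,Y) - H(Y)

First, compute H(X,Y) = 1.9708 bits

Marginal P(Y) = (5/9, 4/9)
H(Y) = 0.9911 bits

H(X|Y) = H(X,Y) - H(Y) = 1.9708 - 0.9911 = 0.9797 bits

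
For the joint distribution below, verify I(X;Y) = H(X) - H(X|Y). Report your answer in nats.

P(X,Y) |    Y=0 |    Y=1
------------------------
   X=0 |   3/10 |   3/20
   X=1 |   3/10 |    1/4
I(X;Y) = 0.0076 nats

Mutual information has multiple equivalent forms:
- I(X;Y) = H(X) - H(X|Y)
- I(X;Y) = H(Y) - H(Y|X)
- I(X;Y) = H(X) + H(Y) - H(X,Y)

Computing all quantities:
H(X) = 0.6881, H(Y) = 0.6730, H(X,Y) = 1.3535
H(X|Y) = 0.6805, H(Y|X) = 0.6654

Verification:
H(X) - H(X|Y) = 0.6881 - 0.6805 = 0.0076
H(Y) - H(Y|X) = 0.6730 - 0.6654 = 0.0076
H(X) + H(Y) - H(X,Y) = 0.6881 + 0.6730 - 1.3535 = 0.0076

All forms give I(X;Y) = 0.0076 nats. ✓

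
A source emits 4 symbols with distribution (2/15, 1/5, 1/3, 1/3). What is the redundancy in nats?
0.0633 nats

Redundancy measures how far a source is from maximum entropy:
R = H_max - H(X)

Maximum entropy for 4 symbols: H_max = log_e(4) = 1.3863 nats
Actual entropy: H(X) = 1.3229 nats
Redundancy: R = 1.3863 - 1.3229 = 0.0633 nats

This redundancy represents potential for compression: the source could be compressed by 0.0633 nats per symbol.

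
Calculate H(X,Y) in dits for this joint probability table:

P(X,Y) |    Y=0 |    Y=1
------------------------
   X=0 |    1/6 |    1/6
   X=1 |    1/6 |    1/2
0.5396 dits

Joint entropy is H(X,Y) = -Σ_{x,y} p(x,y) log p(x,y).

Summing over all non-zero entries:
H(X,Y) = -[1/6·log_10(1/6) + 1/6·log_10(1/6) + 1/6·log_10(1/6) + 1/2·log_10(1/2)]
H(X,Y) = 0.5396 dits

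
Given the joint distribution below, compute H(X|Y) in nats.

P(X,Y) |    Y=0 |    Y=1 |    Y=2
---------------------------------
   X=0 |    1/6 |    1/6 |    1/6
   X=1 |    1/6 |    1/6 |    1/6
0.6931 nats

Using the chain rule: H(X|Y) = H(X,Y) - H(Y)

First, compute H(X,Y) = 1.7918 nats

Marginal P(Y) = (1/3, 1/3, 1/3)
H(Y) = 1.0986 nats

H(X|Y) = H(X,Y) - H(Y) = 1.7918 - 1.0986 = 0.6931 nats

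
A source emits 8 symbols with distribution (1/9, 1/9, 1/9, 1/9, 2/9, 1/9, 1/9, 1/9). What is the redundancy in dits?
0.0157 dits

Redundancy measures how far a source is from maximum entropy:
R = H_max - H(X)

Maximum entropy for 8 symbols: H_max = log_10(8) = 0.9031 dits
Actual entropy: H(X) = 0.8873 dits
Redundancy: R = 0.9031 - 0.8873 = 0.0157 dits

This redundancy represents potential for compression: the source could be compressed by 0.0157 dits per symbol.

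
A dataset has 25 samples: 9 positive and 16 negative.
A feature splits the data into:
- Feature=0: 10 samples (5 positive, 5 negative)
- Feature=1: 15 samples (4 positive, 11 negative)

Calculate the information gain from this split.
0.0407 bits

Information Gain = H(Y) - H(Y|Feature)

Before split:
P(positive) = 9/25 = 0.3600
H(Y) = 0.9427 bits

After split:
Feature=0: H = 1.0000 bits (weight = 10/25)
Feature=1: H = 0.8366 bits (weight = 15/25)
H(Y|Feature) = (10/25)×1.0000 + (15/25)×0.8366 = 0.9020 bits

Information Gain = 0.9427 - 0.9020 = 0.0407 bits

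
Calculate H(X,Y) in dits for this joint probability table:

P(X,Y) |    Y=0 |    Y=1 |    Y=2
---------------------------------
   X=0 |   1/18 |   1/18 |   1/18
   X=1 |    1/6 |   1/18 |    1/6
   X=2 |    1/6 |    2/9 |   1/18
0.8829 dits

Joint entropy is H(X,Y) = -Σ_{x,y} p(x,y) log p(x,y).

Summing over all non-zero entries:
H(X,Y) = -[1/18·log_10(1/18) + 1/18·log_10(1/18) + 1/18·log_10(1/18) + 1/6·log_10(1/6) + 1/18·log_10(1/18) + 1/6·log_10(1/6) + 1/6·log_10(1/6) + 2/9·log_10(2/9) + 1/18·log_10(1/18)]
H(X,Y) = 0.8829 dits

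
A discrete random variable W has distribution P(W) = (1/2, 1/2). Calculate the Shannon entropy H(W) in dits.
0.3010 dits

Shannon entropy is H(X) = -Σ p(x) log p(x).

For P = (1/2, 1/2):
H = -1/2 × log_10(1/2) -1/2 × log_10(1/2)
H = 0.3010 dits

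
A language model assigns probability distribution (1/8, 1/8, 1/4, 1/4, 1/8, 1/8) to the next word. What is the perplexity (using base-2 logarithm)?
5.6569

Perplexity is 2^H (or exp(H) for natural log).

First, H = -Σ p log p = 2.5000 bits
Perplexity = 2^2.5000 = 5.6569

Interpretation: The model's uncertainty is equivalent to choosing uniformly among 5.7 options.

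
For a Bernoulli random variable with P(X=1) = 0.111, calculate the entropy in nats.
0.3486 nats

The binary entropy function is:
H(p) = -p log(p) - (1-p) log(1-p)

H(0.111) = -0.111 × log_e(0.111) - 0.889 × log_e(0.889)
H(0.111) = 0.3486 nats

Note: Binary entropy is maximized at p=0.5 (H=1 bit) and minimized at p=0 or p=1 (H=0).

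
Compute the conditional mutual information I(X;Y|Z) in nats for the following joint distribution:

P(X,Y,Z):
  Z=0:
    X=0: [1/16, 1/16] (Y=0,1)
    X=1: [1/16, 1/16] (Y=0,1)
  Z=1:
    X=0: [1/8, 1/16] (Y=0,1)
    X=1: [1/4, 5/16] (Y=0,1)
0.0141 nats

Conditional mutual information: I(X;Y|Z) = H(X|Z) + H(Y|Z) - H(X,Y|Z)

H(Z) = 0.5623
H(X,Z) = 1.1574 → H(X|Z) = 0.5950
H(Y,Z) = 1.2555 → H(Y|Z) = 0.6931
H(X,Y,Z) = 1.8364 → H(X,Y|Z) = 1.2741

I(X;Y|Z) = 0.5950 + 0.6931 - 1.2741 = 0.0141 nats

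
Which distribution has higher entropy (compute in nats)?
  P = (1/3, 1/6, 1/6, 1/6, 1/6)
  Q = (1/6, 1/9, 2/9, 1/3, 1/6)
P

Computing entropies in nats:
H(P) = 1.5607
H(Q) = 1.5418

Distribution P has higher entropy.

Intuition: The distribution closer to uniform (more spread out) has higher entropy.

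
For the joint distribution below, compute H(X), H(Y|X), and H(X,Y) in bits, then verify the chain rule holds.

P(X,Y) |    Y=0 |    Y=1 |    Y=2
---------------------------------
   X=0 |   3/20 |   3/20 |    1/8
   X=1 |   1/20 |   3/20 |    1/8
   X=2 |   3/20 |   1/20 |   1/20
H(X,Y) = 3.0405, H(X) = 1.5516, H(Y|X) = 1.4888 (all in bits)

Chain rule: H(X,Y) = H(X) + H(Y|X)

Left side — joint entropy directly:
H(X,Y) = -Σ p(x,y) log p(x,y) = 3.0405 bits

Right side — compute H(Y|X) from the conditional distributions:
P(X) = (17/40, 13/40, 1/4), so H(X) = 1.5516 bits
H(Y|X) = Σ_x P(X=x) · H(Y|X=x):
  P(Y|X=0) = (6/17, 6/17, 5/17), H(Y|X=0) = 1.5799, weight P(X=0) = 17/40
  P(Y|X=1) = (2/13, 6/13, 5/13), H(Y|X=1) = 1.4605, weight P(X=1) = 13/40
  P(Y|X=2) = (3/5, 1/5, 1/5), H(Y|X=2) = 1.3710, weight P(X=2) = 1/4
H(Y|X) = 1.4888 bits

H(X) + H(Y|X) = 1.5516 + 1.4888 = 3.0405 bits

Both sides equal 3.0405 bits. ✓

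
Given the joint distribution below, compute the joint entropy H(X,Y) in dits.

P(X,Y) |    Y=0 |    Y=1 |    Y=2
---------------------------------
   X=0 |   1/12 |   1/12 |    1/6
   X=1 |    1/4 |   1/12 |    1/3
0.7090 dits

Joint entropy is H(X,Y) = -Σ_{x,y} p(x,y) log p(x,y).

Summing over all non-zero entries:
H(X,Y) = -[1/12·log_10(1/12) + 1/12·log_10(1/12) + 1/6·log_10(1/6) + 1/4·log_10(1/4) + 1/12·log_10(1/12) + 1/3·log_10(1/3)]
H(X,Y) = 0.7090 dits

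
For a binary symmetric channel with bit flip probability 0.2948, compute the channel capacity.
0.1252 bits

For a binary symmetric channel (BSC) with error probability p:
Capacity C = 1 - H(p) bits per symbol

where H(p) = -p log₂(p) - (1-p) log₂(1-p) is the binary entropy function.

H(0.2948) = 0.8748 bits
C = 1 - 0.8748 = 0.1252 bits per symbol

This means we can reliably transmit up to 0.1252 bits of information per channel use.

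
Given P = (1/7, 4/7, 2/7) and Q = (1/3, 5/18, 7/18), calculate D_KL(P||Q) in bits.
0.2929 bits

KL divergence: D_KL(P||Q) = Σ p(x) log(p(x)/q(x))

Computing term by term:
  x=0: 1/7 × log_2[(1/7)/(1/3)] = 1/7 × -1.2224 = -0.1746
  x=1: 4/7 × log_2[(4/7)/(5/18)] = 4/7 × 1.0406 = 0.5947
  x=2: 2/7 × log_2[(2/7)/(7/18)] = 2/7 × -0.4448 = -0.1271

D_KL(P||Q) = 0.2929 bits

Note: KL divergence is always non-negative and equals 0 iff P = Q.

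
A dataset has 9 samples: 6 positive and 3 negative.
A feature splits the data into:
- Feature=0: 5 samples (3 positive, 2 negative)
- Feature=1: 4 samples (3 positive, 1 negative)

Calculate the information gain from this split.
0.0183 bits

Information Gain = H(Y) - H(Y|Feature)

Before split:
P(positive) = 6/9 = 0.6667
H(Y) = 0.9183 bits

After split:
Feature=0: H = 0.9710 bits (weight = 5/9)
Feature=1: H = 0.8113 bits (weight = 4/9)
H(Y|Feature) = (5/9)×0.9710 + (4/9)×0.8113 = 0.9000 bits

Information Gain = 0.9183 - 0.9000 = 0.0183 bits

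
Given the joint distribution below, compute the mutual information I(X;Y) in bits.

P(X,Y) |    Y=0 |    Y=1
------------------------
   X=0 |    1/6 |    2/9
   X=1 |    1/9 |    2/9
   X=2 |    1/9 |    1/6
0.0051 bits

Mutual information: I(X;Y) = H(X) + H(Y) - H(X,Y)

Marginals:
P(X) = (7/18, 1/3, 5/18), H(X) = 1.5715 bits
P(Y) = (7/18, 11/18), H(Y) = 0.9641 bits

Joint entropy: H(X,Y) = 2.5305 bits

I(X;Y) = 1.5715 + 0.9641 - 2.5305 = 0.0051 bits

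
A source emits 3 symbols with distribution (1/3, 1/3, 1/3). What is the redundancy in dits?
0.0000 dits

Redundancy measures how far a source is from maximum entropy:
R = H_max - H(X)

Maximum entropy for 3 symbols: H_max = log_10(3) = 0.4771 dits
Actual entropy: H(X) = 0.4771 dits
Redundancy: R = 0.4771 - 0.4771 = 0.0000 dits

This redundancy represents potential for compression: the source could be compressed by 0.0000 dits per symbol.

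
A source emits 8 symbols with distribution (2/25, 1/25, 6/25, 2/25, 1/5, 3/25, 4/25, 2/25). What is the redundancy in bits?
0.1911 bits

Redundancy measures how far a source is from maximum entropy:
R = H_max - H(X)

Maximum entropy for 8 symbols: H_max = log_2(8) = 3.0000 bits
Actual entropy: H(X) = 2.8089 bits
Redundancy: R = 3.0000 - 2.8089 = 0.1911 bits

This redundancy represents potential for compression: the source could be compressed by 0.1911 bits per symbol.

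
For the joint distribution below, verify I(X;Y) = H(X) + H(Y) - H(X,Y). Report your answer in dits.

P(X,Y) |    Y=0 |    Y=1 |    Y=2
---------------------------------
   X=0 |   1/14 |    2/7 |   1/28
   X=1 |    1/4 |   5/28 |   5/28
I(X;Y) = 0.0408 dits

Mutual information has multiple equivalent forms:
- I(X;Y) = H(X) - H(X|Y)
- I(X;Y) = H(Y) - H(Y|X)
- I(X;Y) = H(X) + H(Y) - H(X,Y)

Computing all quantities:
H(X) = 0.2910, H(Y) = 0.4565, H(X,Y) = 0.7067
H(X|Y) = 0.2502, H(Y|X) = 0.4157

Verification:
H(X) - H(X|Y) = 0.2910 - 0.2502 = 0.0408
H(Y) - H(Y|X) = 0.4565 - 0.4157 = 0.0408
H(X) + H(Y) - H(X,Y) = 0.2910 + 0.4565 - 0.7067 = 0.0408

All forms give I(X;Y) = 0.0408 dits. ✓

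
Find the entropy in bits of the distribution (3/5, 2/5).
0.9710 bits

Shannon entropy is H(X) = -Σ p(x) log p(x).

For P = (3/5, 2/5):
H = -3/5 × log_2(3/5) -2/5 × log_2(2/5)
H = 0.9710 bits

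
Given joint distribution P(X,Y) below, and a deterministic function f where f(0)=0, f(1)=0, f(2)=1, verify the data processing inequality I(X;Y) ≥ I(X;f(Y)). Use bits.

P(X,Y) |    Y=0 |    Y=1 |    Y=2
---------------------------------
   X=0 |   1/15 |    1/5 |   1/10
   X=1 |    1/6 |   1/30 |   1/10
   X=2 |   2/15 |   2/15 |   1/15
I(X;Y) = 0.1309, I(X;f(Y)) = 0.0105, inequality holds: 0.1309 ≥ 0.0105

Data Processing Inequality: For any Markov chain X → Y → Z, we have I(X;Y) ≥ I(X;Z).

Here Z = f(Y) is a deterministic function of Y, forming X → Y → Z.

Original I(X;Y) = 0.1309 bits

After applying f:
P(X,Z) where Z=f(Y):
- P(X,Z=0) = P(X,Y=0) + P(X,Y=1)
- P(X,Z=1) = P(X,Y=2)

I(X;Z) = I(X;f(Y)) = 0.0105 bits

Verification: 0.1309 ≥ 0.0105 ✓

Information cannot be created by processing; the function f can only lose information about X.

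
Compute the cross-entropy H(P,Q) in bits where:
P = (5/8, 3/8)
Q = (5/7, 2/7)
0.9811 bits

Cross-entropy: H(P,Q) = -Σ p(x) log q(x)

Alternatively: H(P,Q) = H(P) + D_KL(P||Q)
H(P) = 0.9544 bits
D_KL(P||Q) = 0.0267 bits

H(P,Q) = 0.9544 + 0.0267 = 0.9811 bits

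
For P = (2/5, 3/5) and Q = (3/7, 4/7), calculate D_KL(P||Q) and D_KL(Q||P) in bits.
D_KL(P||Q) = 0.0024, D_KL(Q||P) = 0.0024

KL divergence is not symmetric: D_KL(P||Q) ≠ D_KL(Q||P) in general.

D_KL(P||Q) = 0.0024 bits
D_KL(Q||P) = 0.0024 bits

In this case they happen to be equal (to 4 decimal places).

This asymmetry is why KL divergence is not a true distance metric.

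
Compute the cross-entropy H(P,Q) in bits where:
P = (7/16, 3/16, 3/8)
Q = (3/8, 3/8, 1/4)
1.6344 bits

Cross-entropy: H(P,Q) = -Σ p(x) log q(x)

Alternatively: H(P,Q) = H(P) + D_KL(P||Q)
H(P) = 1.5052 bits
D_KL(P||Q) = 0.1292 bits

H(P,Q) = 1.5052 + 0.1292 = 1.6344 bits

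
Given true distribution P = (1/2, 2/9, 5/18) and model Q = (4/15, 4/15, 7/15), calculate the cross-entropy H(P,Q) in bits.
1.6826 bits

Cross-entropy: H(P,Q) = -Σ p(x) log q(x)

Alternatively: H(P,Q) = H(P) + D_KL(P||Q)
H(P) = 1.4955 bits
D_KL(P||Q) = 0.1871 bits

H(P,Q) = 1.4955 + 0.1871 = 1.6826 bits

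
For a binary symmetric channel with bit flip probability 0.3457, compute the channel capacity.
0.0698 bits

For a binary symmetric channel (BSC) with error probability p:
Capacity C = 1 - H(p) bits per symbol

where H(p) = -p log₂(p) - (1-p) log₂(1-p) is the binary entropy function.

H(0.3457) = 0.9302 bits
C = 1 - 0.9302 = 0.0698 bits per symbol

This means we can reliably transmit up to 0.0698 bits of information per channel use.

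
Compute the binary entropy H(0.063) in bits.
0.3392 bits

The binary entropy function is:
H(p) = -p log(p) - (1-p) log(1-p)

H(0.063) = -0.063 × log_2(0.063) - 0.937 × log_2(0.937)
H(0.063) = 0.3392 bits

Note: Binary entropy is maximized at p=0.5 (H=1 bit) and minimized at p=0 or p=1 (H=0).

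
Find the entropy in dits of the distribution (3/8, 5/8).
0.2873 dits

Shannon entropy is H(X) = -Σ p(x) log p(x).

For P = (3/8, 5/8):
H = -3/8 × log_10(3/8) -5/8 × log_10(5/8)
H = 0.2873 dits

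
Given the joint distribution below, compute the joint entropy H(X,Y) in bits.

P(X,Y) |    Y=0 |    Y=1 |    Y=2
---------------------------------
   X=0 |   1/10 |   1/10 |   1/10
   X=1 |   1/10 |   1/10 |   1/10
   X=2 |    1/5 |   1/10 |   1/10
3.1219 bits

Joint entropy is H(X,Y) = -Σ_{x,y} p(x,y) log p(x,y).

Summing over all non-zero entries:
H(X,Y) = -[1/10·log_2(1/10) + 1/10·log_2(1/10) + 1/10·log_2(1/10) + 1/10·log_2(1/10) + 1/10·log_2(1/10) + 1/10·log_2(1/10) + 1/5·log_2(1/5) + 1/10·log_2(1/10) + 1/10·log_2(1/10)]
H(X,Y) = 3.1219 bits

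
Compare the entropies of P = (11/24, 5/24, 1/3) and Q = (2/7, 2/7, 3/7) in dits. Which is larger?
Q

Computing entropies in dits:
H(P) = 0.4563
H(Q) = 0.4686

Distribution Q has higher entropy.

Intuition: The distribution closer to uniform (more spread out) has higher entropy.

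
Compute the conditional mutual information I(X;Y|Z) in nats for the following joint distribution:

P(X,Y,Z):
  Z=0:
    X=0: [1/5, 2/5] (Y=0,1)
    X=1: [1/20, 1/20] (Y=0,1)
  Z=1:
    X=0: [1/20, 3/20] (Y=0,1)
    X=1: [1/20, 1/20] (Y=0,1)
0.0142 nats

Conditional mutual information: I(X;Y|Z) = H(X|Z) + H(Y|Z) - H(X,Y|Z)

H(Z) = 0.6109
H(X,Z) = 1.0889 → H(X|Z) = 0.4780
H(Y,Z) = 1.2580 → H(Y|Z) = 0.6472
H(X,Y,Z) = 1.7219 → H(X,Y|Z) = 1.1110

I(X;Y|Z) = 0.4780 + 0.6472 - 1.1110 = 0.0142 nats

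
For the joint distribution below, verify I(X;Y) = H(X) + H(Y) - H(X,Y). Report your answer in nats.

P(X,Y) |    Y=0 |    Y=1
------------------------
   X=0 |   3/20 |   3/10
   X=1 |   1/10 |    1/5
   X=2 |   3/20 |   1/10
I(X;Y) = 0.0274 nats

Mutual information has multiple equivalent forms:
- I(X;Y) = H(X) - H(X|Y)
- I(X;Y) = H(Y) - H(Y|X)
- I(X;Y) = H(X) + H(Y) - H(X,Y)

Computing all quantities:
H(X) = 1.0671, H(Y) = 0.6730, H(X,Y) = 1.7127
H(X|Y) = 1.0397, H(Y|X) = 0.6456

Verification:
H(X) - H(X|Y) = 1.0671 - 1.0397 = 0.0274
H(Y) - H(Y|X) = 0.6730 - 0.6456 = 0.0274
H(X) + H(Y) - H(X,Y) = 1.0671 + 0.6730 - 1.7127 = 0.0274

All forms give I(X;Y) = 0.0274 nats. ✓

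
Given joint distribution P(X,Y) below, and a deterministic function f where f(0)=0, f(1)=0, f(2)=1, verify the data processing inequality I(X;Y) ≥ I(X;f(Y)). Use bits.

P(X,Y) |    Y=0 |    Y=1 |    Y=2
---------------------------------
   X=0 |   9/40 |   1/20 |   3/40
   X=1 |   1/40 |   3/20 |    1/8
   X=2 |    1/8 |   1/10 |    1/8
I(X;Y) = 0.1786, I(X;f(Y)) = 0.0243, inequality holds: 0.1786 ≥ 0.0243

Data Processing Inequality: For any Markov chain X → Y → Z, we have I(X;Y) ≥ I(X;Z).

Here Z = f(Y) is a deterministic function of Y, forming X → Y → Z.

Original I(X;Y) = 0.1786 bits

After applying f:
P(X,Z) where Z=f(Y):
- P(X,Z=0) = P(X,Y=0) + P(X,Y=1)
- P(X,Z=1) = P(X,Y=2)

I(X;Z) = I(X;f(Y)) = 0.0243 bits

Verification: 0.1786 ≥ 0.0243 ✓

Information cannot be created by processing; the function f can only lose information about X.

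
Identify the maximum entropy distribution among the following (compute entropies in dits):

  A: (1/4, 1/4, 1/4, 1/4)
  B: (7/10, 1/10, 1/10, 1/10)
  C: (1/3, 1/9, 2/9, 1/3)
A

For a discrete distribution over n outcomes, entropy is maximized by the uniform distribution.

Computing entropies:
H(A) = 0.6021 dits
H(B) = 0.4084 dits
H(C) = 0.5693 dits

The uniform distribution (where all probabilities equal 1/4) achieves the maximum entropy of log_10(4) = 0.6021 dits.

Distribution A has the highest entropy.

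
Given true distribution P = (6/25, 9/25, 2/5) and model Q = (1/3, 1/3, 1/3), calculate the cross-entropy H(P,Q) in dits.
0.4771 dits

Cross-entropy: H(P,Q) = -Σ p(x) log q(x)

Alternatively: H(P,Q) = H(P) + D_KL(P||Q)
H(P) = 0.4677 dits
D_KL(P||Q) = 0.0095 dits

H(P,Q) = 0.4677 + 0.0095 = 0.4771 dits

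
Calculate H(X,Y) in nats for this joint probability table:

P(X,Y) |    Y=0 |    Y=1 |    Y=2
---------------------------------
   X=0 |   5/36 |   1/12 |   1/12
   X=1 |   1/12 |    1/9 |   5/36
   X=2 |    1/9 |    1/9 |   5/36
2.1762 nats

Joint entropy is H(X,Y) = -Σ_{x,y} p(x,y) log p(x,y).

Summing over all non-zero entries:
H(X,Y) = -[5/36·log_e(5/36) + 1/12·log_e(1/12) + 1/12·log_e(1/12) + 1/12·log_e(1/12) + 1/9·log_e(1/9) + 5/36·log_e(5/36) + 1/9·log_e(1/9) + 1/9·log_e(1/9) + 5/36·log_e(5/36)]
H(X,Y) = 2.1762 nats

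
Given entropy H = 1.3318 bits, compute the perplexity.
2.5172

Perplexity is 2^H (or exp(H) for natural log).

H = 1.3318 bits
Perplexity = 2^1.3318 = 2.5172

Interpretation: The model's uncertainty is equivalent to choosing uniformly among 2.5 options.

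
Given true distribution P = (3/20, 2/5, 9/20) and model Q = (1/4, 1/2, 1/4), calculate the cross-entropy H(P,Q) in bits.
1.6000 bits

Cross-entropy: H(P,Q) = -Σ p(x) log q(x)

Alternatively: H(P,Q) = H(P) + D_KL(P||Q)
H(P) = 1.4577 bits
D_KL(P||Q) = 0.1423 bits

H(P,Q) = 1.4577 + 0.1423 = 1.6000 bits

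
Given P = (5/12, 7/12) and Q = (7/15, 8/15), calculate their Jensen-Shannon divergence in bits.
0.0018 bits

Jensen-Shannon divergence is:
JSD(P||Q) = 0.5 × D_KL(P||M) + 0.5 × D_KL(Q||M)
where M = 0.5 × (P + Q) is the mixture distribution.

M = 0.5 × (5/12, 7/12) + 0.5 × (7/15, 8/15) = (0.441667, 0.558333)

D_KL(P||M) = 0.0018 bits
D_KL(Q||M) = 0.0018 bits

JSD(P||Q) = 0.5 × 0.0018 + 0.5 × 0.0018 = 0.0018 bits

Unlike KL divergence, JSD is symmetric and bounded: 0 ≤ JSD ≤ log(2).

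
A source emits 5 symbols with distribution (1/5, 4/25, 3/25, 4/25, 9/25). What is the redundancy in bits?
0.1138 bits

Redundancy measures how far a source is from maximum entropy:
R = H_max - H(X)

Maximum entropy for 5 symbols: H_max = log_2(5) = 2.3219 bits
Actual entropy: H(X) = 2.2081 bits
Redundancy: R = 2.3219 - 2.2081 = 0.1138 bits

This redundancy represents potential for compression: the source could be compressed by 0.1138 bits per symbol.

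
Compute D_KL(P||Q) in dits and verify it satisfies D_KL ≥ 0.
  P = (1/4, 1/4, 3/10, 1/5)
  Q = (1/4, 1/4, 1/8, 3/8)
0.0595 dits

KL divergence satisfies the Gibbs inequality: D_KL(P||Q) ≥ 0 for all distributions P, Q.

D_KL(P||Q) = Σ p(x) log(p(x)/q(x))
Term by term:
  x=0: 1/4 × log_10[(1/4)/(1/4)] = 0.0000
  x=1: 1/4 × log_10[(1/4)/(1/4)] = 0.0000
  x=2: 3/10 × log_10[(3/10)/(1/8)] = 0.1141
  x=3: 1/5 × log_10[(1/5)/(3/8)] = -0.0546
D_KL(P||Q) = 0.0595 dits

D_KL(P||Q) = 0.0595 ≥ 0 ✓

This non-negativity is a fundamental property: relative entropy cannot be negative because it measures how different Q is from P.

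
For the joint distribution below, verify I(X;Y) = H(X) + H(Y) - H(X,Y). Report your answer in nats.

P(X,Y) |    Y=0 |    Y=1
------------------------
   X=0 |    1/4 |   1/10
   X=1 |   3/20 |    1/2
I(X;Y) = 0.1125 nats

Mutual information has multiple equivalent forms:
- I(X;Y) = H(X) - H(X|Y)
- I(X;Y) = H(Y) - H(Y|X)
- I(X;Y) = H(X) + H(Y) - H(X,Y)

Computing all quantities:
H(X) = 0.6474, H(Y) = 0.6730, H(X,Y) = 1.2080
H(X|Y) = 0.5350, H(Y|X) = 0.5605

Verification:
H(X) - H(X|Y) = 0.6474 - 0.5350 = 0.1125
H(Y) - H(Y|X) = 0.6730 - 0.5605 = 0.1125
H(X) + H(Y) - H(X,Y) = 0.6474 + 0.6730 - 1.2080 = 0.1125

All forms give I(X;Y) = 0.1125 nats. ✓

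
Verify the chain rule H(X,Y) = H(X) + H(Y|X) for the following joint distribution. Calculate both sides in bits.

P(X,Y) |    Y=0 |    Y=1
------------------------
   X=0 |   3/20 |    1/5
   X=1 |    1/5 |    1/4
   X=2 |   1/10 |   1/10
H(X,Y) = 2.5037, H(X) = 1.5129, H(Y|X) = 0.9908 (all in bits)

Chain rule: H(X,Y) = H(X) + H(Y|X)

Left side — joint entropy directly:
H(X,Y) = -Σ p(x,y) log p(x,y) = 2.5037 bits

Right side — compute H(Y|X) from the conditional distributions:
P(X) = (7/20, 9/20, 1/5), so H(X) = 1.5129 bits
H(Y|X) = Σ_x P(X=x) · H(Y|X=x):
  P(Y|X=0) = (3/7, 4/7), H(Y|X=0) = 0.9852, weight P(X=0) = 7/20
  P(Y|X=1) = (4/9, 5/9), H(Y|X=1) = 0.9911, weight P(X=1) = 9/20
  P(Y|X=2) = (1/2, 1/2), H(Y|X=2) = 1.0000, weight P(X=2) = 1/5
H(Y|X) = 0.9908 bits

H(X) + H(Y|X) = 1.5129 + 0.9908 = 2.5037 bits

Both sides equal 2.5037 bits. ✓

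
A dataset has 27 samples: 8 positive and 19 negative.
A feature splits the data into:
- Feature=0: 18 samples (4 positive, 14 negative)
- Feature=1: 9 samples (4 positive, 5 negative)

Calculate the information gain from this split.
0.0369 bits

Information Gain = H(Y) - H(Y|Feature)

Before split:
P(positive) = 8/27 = 0.2963
H(Y) = 0.8767 bits

After split:
Feature=0: H = 0.7642 bits (weight = 18/27)
Feature=1: H = 0.9911 bits (weight = 9/27)
H(Y|Feature) = (18/27)×0.7642 + (9/27)×0.9911 = 0.8398 bits

Information Gain = 0.8767 - 0.8398 = 0.0369 bits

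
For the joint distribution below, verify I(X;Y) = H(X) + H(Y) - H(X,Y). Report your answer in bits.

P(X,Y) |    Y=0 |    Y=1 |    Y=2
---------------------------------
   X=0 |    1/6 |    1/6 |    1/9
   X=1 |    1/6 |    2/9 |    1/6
I(X;Y) = 0.0049 bits

Mutual information has multiple equivalent forms:
- I(X;Y) = H(X) - H(X|Y)
- I(X;Y) = H(Y) - H(Y|X)
- I(X;Y) = H(X) + H(Y) - H(X,Y)

Computing all quantities:
H(X) = 0.9911, H(Y) = 1.5715, H(X,Y) = 2.5577
H(X|Y) = 0.9862, H(Y|X) = 1.5667

Verification:
H(X) - H(X|Y) = 0.9911 - 0.9862 = 0.0049
H(Y) - H(Y|X) = 1.5715 - 1.5667 = 0.0049
H(X) + H(Y) - H(X,Y) = 0.9911 + 1.5715 - 2.5577 = 0.0049

All forms give I(X;Y) = 0.0049 bits. ✓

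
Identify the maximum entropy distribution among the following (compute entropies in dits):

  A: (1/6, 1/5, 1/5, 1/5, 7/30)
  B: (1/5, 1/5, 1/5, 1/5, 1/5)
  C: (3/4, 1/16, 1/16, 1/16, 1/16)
B

For a discrete distribution over n outcomes, entropy is maximized by the uniform distribution.

Computing entropies:
H(A) = 0.6965 dits
H(B) = 0.6990 dits
H(C) = 0.3947 dits

The uniform distribution (where all probabilities equal 1/5) achieves the maximum entropy of log_10(5) = 0.6990 dits.

Distribution B has the highest entropy.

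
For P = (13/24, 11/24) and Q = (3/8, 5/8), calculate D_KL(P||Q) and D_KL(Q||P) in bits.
D_KL(P||Q) = 0.0823, D_KL(Q||P) = 0.0807

KL divergence is not symmetric: D_KL(P||Q) ≠ D_KL(Q||P) in general.

D_KL(P||Q) = 0.0823 bits
D_KL(Q||P) = 0.0807 bits

No, they are not equal!

This asymmetry is why KL divergence is not a true distance metric.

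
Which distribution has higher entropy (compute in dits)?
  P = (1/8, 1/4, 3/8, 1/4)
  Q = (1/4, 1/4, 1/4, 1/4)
Q

Computing entropies in dits:
H(P) = 0.5737
H(Q) = 0.6021

Distribution Q has higher entropy.

Intuition: The distribution closer to uniform (more spread out) has higher entropy.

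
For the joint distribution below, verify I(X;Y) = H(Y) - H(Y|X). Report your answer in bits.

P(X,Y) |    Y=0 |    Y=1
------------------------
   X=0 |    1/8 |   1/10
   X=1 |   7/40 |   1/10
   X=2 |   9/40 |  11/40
I(X;Y) = 0.0188 bits

Mutual information has multiple equivalent forms:
- I(X;Y) = H(X) - H(X|Y)
- I(X;Y) = H(Y) - H(Y|X)
- I(X;Y) = H(X) + H(Y) - H(X,Y)

Computing all quantities:
H(X) = 1.4964, H(Y) = 0.9982, H(X,Y) = 2.4758
H(X|Y) = 1.4776, H(Y|X) = 0.9794

Verification:
H(X) - H(X|Y) = 1.4964 - 1.4776 = 0.0188
H(Y) - H(Y|X) = 0.9982 - 0.9794 = 0.0188
H(X) + H(Y) - H(X,Y) = 1.4964 + 0.9982 - 2.4758 = 0.0188

All forms give I(X;Y) = 0.0188 bits. ✓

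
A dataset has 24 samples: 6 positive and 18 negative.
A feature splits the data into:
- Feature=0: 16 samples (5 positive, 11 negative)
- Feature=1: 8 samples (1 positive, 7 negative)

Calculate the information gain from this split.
0.0327 bits

Information Gain = H(Y) - H(Y|Feature)

Before split:
P(positive) = 6/24 = 0.2500
H(Y) = 0.8113 bits

After split:
Feature=0: H = 0.8960 bits (weight = 16/24)
Feature=1: H = 0.5436 bits (weight = 8/24)
H(Y|Feature) = (16/24)×0.8960 + (8/24)×0.5436 = 0.7785 bits

Information Gain = 0.8113 - 0.7785 = 0.0327 bits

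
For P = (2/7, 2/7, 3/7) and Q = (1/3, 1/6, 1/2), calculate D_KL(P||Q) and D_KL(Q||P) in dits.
D_KL(P||Q) = 0.0191, D_KL(Q||P) = 0.0168

KL divergence is not symmetric: D_KL(P||Q) ≠ D_KL(Q||P) in general.

D_KL(P||Q) = 0.0191 dits
D_KL(Q||P) = 0.0168 dits

No, they are not equal!

This asymmetry is why KL divergence is not a true distance metric.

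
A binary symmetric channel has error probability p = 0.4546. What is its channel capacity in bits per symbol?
0.0060 bits

For a binary symmetric channel (BSC) with error probability p:
Capacity C = 1 - H(p) bits per symbol

where H(p) = -p log₂(p) - (1-p) log₂(1-p) is the binary entropy function.

H(0.4546) = 0.9940 bits
C = 1 - 0.9940 = 0.0060 bits per symbol

This means we can reliably transmit up to 0.0060 bits of information per channel use.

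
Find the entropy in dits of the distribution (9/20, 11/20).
0.2989 dits

Shannon entropy is H(X) = -Σ p(x) log p(x).

For P = (9/20, 11/20):
H = -9/20 × log_10(9/20) -11/20 × log_10(11/20)
H = 0.2989 dits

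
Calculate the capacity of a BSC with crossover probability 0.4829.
0.0008 bits

For a binary symmetric channel (BSC) with error probability p:
Capacity C = 1 - H(p) bits per symbol

where H(p) = -p log₂(p) - (1-p) log₂(1-p) is the binary entropy function.

H(0.4829) = 0.9992 bits
C = 1 - 0.9992 = 0.0008 bits per symbol

This means we can reliably transmit up to 0.0008 bits of information per channel use.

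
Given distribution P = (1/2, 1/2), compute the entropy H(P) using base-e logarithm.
0.6931 nats

Shannon entropy is H(X) = -Σ p(x) log p(x).

For P = (1/2, 1/2):
H = -1/2 × log_e(1/2) -1/2 × log_e(1/2)
H = 0.6931 nats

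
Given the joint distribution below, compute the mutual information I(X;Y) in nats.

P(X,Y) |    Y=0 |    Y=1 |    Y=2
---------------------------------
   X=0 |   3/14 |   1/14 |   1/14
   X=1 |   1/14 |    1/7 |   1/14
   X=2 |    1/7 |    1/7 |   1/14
0.0477 nats

Mutual information: I(X;Y) = H(X) + H(Y) - H(X,Y)

Marginals:
P(X) = (5/14, 2/7, 5/14), H(X) = 1.0934 nats
P(Y) = (3/7, 5/14, 3/14), H(Y) = 1.0609 nats

Joint entropy: H(X,Y) = 2.1066 nats

I(X;Y) = 1.0934 + 1.0609 - 2.1066 = 0.0477 nats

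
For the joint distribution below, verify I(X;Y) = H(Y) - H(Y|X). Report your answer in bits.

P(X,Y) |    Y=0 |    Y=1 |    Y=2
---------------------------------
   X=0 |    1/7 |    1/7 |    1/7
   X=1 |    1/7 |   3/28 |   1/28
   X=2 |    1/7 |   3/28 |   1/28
I(X;Y) = 0.0481 bits

Mutual information has multiple equivalent forms:
- I(X;Y) = H(X) - H(X|Y)
- I(X;Y) = H(Y) - H(Y|X)
- I(X;Y) = H(X) + H(Y) - H(X,Y)

Computing all quantities:
H(X) = 1.5567, H(Y) = 1.5306, H(X,Y) = 3.0391
H(X|Y) = 1.5085, H(Y|X) = 1.4825

Verification:
H(X) - H(X|Y) = 1.5567 - 1.5085 = 0.0481
H(Y) - H(Y|X) = 1.5306 - 1.4825 = 0.0481
H(X) + H(Y) - H(X,Y) = 1.5567 + 1.5306 - 3.0391 = 0.0481

All forms give I(X;Y) = 0.0481 bits. ✓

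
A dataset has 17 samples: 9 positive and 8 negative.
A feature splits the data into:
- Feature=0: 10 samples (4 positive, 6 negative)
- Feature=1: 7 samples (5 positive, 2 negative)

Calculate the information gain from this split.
0.0710 bits

Information Gain = H(Y) - H(Y|Feature)

Before split:
P(positive) = 9/17 = 0.5294
H(Y) = 0.9975 bits

After split:
Feature=0: H = 0.9710 bits (weight = 10/17)
Feature=1: H = 0.8631 bits (weight = 7/17)
H(Y|Feature) = (10/17)×0.9710 + (7/17)×0.8631 = 0.9265 bits

Information Gain = 0.9975 - 0.9265 = 0.0710 bits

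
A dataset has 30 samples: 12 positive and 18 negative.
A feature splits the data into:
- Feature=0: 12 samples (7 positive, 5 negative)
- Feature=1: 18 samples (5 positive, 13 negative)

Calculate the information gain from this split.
0.0676 bits

Information Gain = H(Y) - H(Y|Feature)

Before split:
P(positive) = 12/30 = 0.4000
H(Y) = 0.9710 bits

After split:
Feature=0: H = 0.9799 bits (weight = 12/30)
Feature=1: H = 0.8524 bits (weight = 18/30)
H(Y|Feature) = (12/30)×0.9799 + (18/30)×0.8524 = 0.9034 bits

Information Gain = 0.9710 - 0.9034 = 0.0676 bits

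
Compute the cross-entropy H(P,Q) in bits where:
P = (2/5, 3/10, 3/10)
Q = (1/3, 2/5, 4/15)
1.6026 bits

Cross-entropy: H(P,Q) = -Σ p(x) log q(x)

Alternatively: H(P,Q) = H(P) + D_KL(P||Q)
H(P) = 1.5710 bits
D_KL(P||Q) = 0.0317 bits

H(P,Q) = 1.5710 + 0.0317 = 1.6026 bits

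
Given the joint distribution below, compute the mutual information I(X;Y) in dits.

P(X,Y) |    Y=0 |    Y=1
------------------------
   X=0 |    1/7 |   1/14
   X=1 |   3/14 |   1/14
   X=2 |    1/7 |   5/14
0.0421 dits

Mutual information: I(X;Y) = H(X) + H(Y) - H(X,Y)

Marginals:
P(X) = (3/14, 2/7, 1/2), H(X) = 0.4493 dits
P(Y) = (1/2, 1/2), H(Y) = 0.3010 dits

Joint entropy: H(X,Y) = 0.7082 dits

I(X;Y) = 0.4493 + 0.3010 - 0.7082 = 0.0421 dits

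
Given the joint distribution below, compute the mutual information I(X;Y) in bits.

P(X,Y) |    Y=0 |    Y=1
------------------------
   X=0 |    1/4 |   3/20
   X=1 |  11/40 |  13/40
0.0194 bits

Mutual information: I(X;Y) = H(X) + H(Y) - H(X,Y)

Marginals:
P(X) = (2/5, 3/5), H(X) = 0.9710 bits
P(Y) = (21/40, 19/40), H(Y) = 0.9982 bits

Joint entropy: H(X,Y) = 1.9497 bits

I(X;Y) = 0.9710 + 0.9982 - 1.9497 = 0.0194 bits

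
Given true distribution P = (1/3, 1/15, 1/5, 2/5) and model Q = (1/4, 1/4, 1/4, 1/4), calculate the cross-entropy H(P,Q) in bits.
2.0000 bits

Cross-entropy: H(P,Q) = -Σ p(x) log q(x)

Alternatively: H(P,Q) = H(P) + D_KL(P||Q)
H(P) = 1.7819 bits
D_KL(P||Q) = 0.2181 bits

H(P,Q) = 1.7819 + 0.2181 = 2.0000 bits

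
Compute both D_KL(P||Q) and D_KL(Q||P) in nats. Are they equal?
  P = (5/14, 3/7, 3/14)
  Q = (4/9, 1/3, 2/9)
D_KL(P||Q) = 0.0218, D_KL(Q||P) = 0.0215

KL divergence is not symmetric: D_KL(P||Q) ≠ D_KL(Q||P) in general.

D_KL(P||Q) = 0.0218 nats
D_KL(Q||P) = 0.0215 nats

No, they are not equal!

This asymmetry is why KL divergence is not a true distance metric.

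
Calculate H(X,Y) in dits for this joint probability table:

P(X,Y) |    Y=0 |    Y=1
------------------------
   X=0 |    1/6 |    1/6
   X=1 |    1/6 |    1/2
0.5396 dits

Joint entropy is H(X,Y) = -Σ_{x,y} p(x,y) log p(x,y).

Summing over all non-zero entries:
H(X,Y) = -[1/6·log_10(1/6) + 1/6·log_10(1/6) + 1/6·log_10(1/6) + 1/2·log_10(1/2)]
H(X,Y) = 0.5396 dits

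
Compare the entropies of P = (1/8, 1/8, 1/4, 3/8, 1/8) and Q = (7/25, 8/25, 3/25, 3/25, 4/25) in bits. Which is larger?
Q

Computing entropies in bits:
H(P) = 2.1556
H(Q) = 2.1974

Distribution Q has higher entropy.

Intuition: The distribution closer to uniform (more spread out) has higher entropy.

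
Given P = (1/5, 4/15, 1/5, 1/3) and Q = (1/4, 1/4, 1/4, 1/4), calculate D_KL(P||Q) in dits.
0.0104 dits

KL divergence: D_KL(P||Q) = Σ p(x) log(p(x)/q(x))

Computing term by term:
  x=0: 1/5 × log_10[(1/5)/(1/4)] = 1/5 × -0.0969 = -0.0194
  x=1: 4/15 × log_10[(4/15)/(1/4)] = 4/15 × 0.0280 = 0.0075
  x=2: 1/5 × log_10[(1/5)/(1/4)] = 1/5 × -0.0969 = -0.0194
  x=3: 1/3 × log_10[(1/3)/(1/4)] = 1/3 × 0.1249 = 0.0416

D_KL(P||Q) = 0.0104 dits

Note: KL divergence is always non-negative and equals 0 iff P = Q.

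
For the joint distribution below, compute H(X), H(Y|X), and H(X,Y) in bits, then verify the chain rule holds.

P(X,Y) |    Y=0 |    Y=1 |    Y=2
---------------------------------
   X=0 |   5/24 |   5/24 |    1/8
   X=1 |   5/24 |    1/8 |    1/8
H(X,Y) = 2.5394, H(X) = 0.9950, H(Y|X) = 1.5444 (all in bits)

Chain rule: H(X,Y) = H(X) + H(Y|X)

Left side — joint entropy directly:
H(X,Y) = -Σ p(x,y) log p(x,y) = 2.5394 bits

Right side — compute H(Y|X) from the conditional distributions:
P(X) = (13/24, 11/24), so H(X) = 0.9950 bits
H(Y|X) = Σ_x P(X=x) · H(Y|X=x):
  P(Y|X=0) = (5/13, 5/13, 3/13), H(Y|X=0) = 1.5486, weight P(X=0) = 13/24
  P(Y|X=1) = (5/11, 3/11, 3/11), H(Y|X=1) = 1.5395, weight P(X=1) = 11/24
H(Y|X) = 1.5444 bits

H(X) + H(Y|X) = 0.9950 + 1.5444 = 2.5394 bits

Both sides equal 2.5394 bits. ✓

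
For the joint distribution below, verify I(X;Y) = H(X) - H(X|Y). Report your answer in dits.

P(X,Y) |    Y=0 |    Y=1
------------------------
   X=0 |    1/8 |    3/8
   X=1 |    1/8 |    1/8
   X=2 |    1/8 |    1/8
I(X;Y) = 0.0147 dits

Mutual information has multiple equivalent forms:
- I(X;Y) = H(X) - H(X|Y)
- I(X;Y) = H(Y) - H(Y|X)
- I(X;Y) = H(X) + H(Y) - H(X,Y)

Computing all quantities:
H(X) = 0.4515, H(Y) = 0.2873, H(X,Y) = 0.7242
H(X|Y) = 0.4369, H(Y|X) = 0.2726

Verification:
H(X) - H(X|Y) = 0.4515 - 0.4369 = 0.0147
H(Y) - H(Y|X) = 0.2873 - 0.2726 = 0.0147
H(X) + H(Y) - H(X,Y) = 0.4515 + 0.2873 - 0.7242 = 0.0147

All forms give I(X;Y) = 0.0147 dits. ✓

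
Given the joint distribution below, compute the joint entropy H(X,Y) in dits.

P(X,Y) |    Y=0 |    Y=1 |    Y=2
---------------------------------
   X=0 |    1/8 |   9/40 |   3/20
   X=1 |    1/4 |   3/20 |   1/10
0.7563 dits

Joint entropy is H(X,Y) = -Σ_{x,y} p(x,y) log p(x,y).

Summing over all non-zero entries:
H(X,Y) = -[1/8·log_10(1/8) + 9/40·log_10(9/40) + 3/20·log_10(3/20) + 1/4·log_10(1/4) + 3/20·log_10(3/20) + 1/10·log_10(1/10)]
H(X,Y) = 0.7563 dits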